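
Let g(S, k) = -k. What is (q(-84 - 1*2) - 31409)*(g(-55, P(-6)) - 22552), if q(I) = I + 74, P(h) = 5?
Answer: 708763497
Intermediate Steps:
q(I) = 74 + I
(q(-84 - 1*2) - 31409)*(g(-55, P(-6)) - 22552) = ((74 + (-84 - 1*2)) - 31409)*(-1*5 - 22552) = ((74 + (-84 - 2)) - 31409)*(-5 - 22552) = ((74 - 86) - 31409)*(-22557) = (-12 - 31409)*(-22557) = -31421*(-22557) = 708763497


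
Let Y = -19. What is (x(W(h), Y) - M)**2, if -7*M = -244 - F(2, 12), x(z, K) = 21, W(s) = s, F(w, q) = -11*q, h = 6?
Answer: 25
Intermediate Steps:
M = 16 (M = -(-244 - (-11)*12)/7 = -(-244 - 1*(-132))/7 = -(-244 + 132)/7 = -1/7*(-112) = 16)
(x(W(h), Y) - M)**2 = (21 - 1*16)**2 = (21 - 16)**2 = 5**2 = 25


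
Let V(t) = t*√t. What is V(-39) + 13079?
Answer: 13079 - 39*I*√39 ≈ 13079.0 - 243.55*I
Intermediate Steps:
V(t) = t^(3/2)
V(-39) + 13079 = (-39)^(3/2) + 13079 = -39*I*√39 + 13079 = 13079 - 39*I*√39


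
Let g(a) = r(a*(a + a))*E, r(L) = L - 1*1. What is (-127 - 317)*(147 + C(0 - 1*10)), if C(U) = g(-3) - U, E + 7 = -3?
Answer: 5772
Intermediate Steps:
E = -10 (E = -7 - 3 = -10)
r(L) = -1 + L (r(L) = L - 1 = -1 + L)
g(a) = 10 - 20*a**2 (g(a) = (-1 + a*(a + a))*(-10) = (-1 + a*(2*a))*(-10) = (-1 + 2*a**2)*(-10) = 10 - 20*a**2)
C(U) = -170 - U (C(U) = (10 - 20*(-3)**2) - U = (10 - 20*9) - U = (10 - 180) - U = -170 - U)
(-127 - 317)*(147 + C(0 - 1*10)) = (-127 - 317)*(147 + (-170 - (0 - 1*10))) = -444*(147 + (-170 - (0 - 10))) = -444*(147 + (-170 - 1*(-10))) = -444*(147 + (-170 + 10)) = -444*(147 - 160) = -444*(-13) = 5772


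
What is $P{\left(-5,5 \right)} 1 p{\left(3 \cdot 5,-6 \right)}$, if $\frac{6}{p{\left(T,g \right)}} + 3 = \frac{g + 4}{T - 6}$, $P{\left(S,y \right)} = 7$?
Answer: $- \frac{378}{29} \approx -13.034$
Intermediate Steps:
$p{\left(T,g \right)} = \frac{6}{-3 + \frac{4 + g}{-6 + T}}$ ($p{\left(T,g \right)} = \frac{6}{-3 + \frac{g + 4}{T - 6}} = \frac{6}{-3 + \frac{4 + g}{-6 + T}}$)
$P{\left(-5,5 \right)} 1 p{\left(3 \cdot 5,-6 \right)} = 7 \cdot 1 \frac{6 \left(-6 + 3 \cdot 5\right)}{22 - 6 - 3 \cdot 3 \cdot 5} = 7 \frac{6 \left(-6 + 15\right)}{22 - 6 - 45} = 7 \cdot 6 \frac{1}{22 - 6 - 45} \cdot 9 = 7 \cdot 6 \frac{1}{-29} \cdot 9 = 7 \cdot 6 \left(- \frac{1}{29}\right) 9 = 7 \left(- \frac{54}{29}\right) = - \frac{378}{29}$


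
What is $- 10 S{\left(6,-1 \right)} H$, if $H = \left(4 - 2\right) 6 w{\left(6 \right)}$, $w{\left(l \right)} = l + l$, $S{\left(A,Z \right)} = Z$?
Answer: $1440$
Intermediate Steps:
$w{\left(l \right)} = 2 l$
$H = 144$ ($H = \left(4 - 2\right) 6 \cdot 2 \cdot 6 = 2 \cdot 6 \cdot 12 = 12 \cdot 12 = 144$)
$- 10 S{\left(6,-1 \right)} H = \left(-10\right) \left(-1\right) 144 = 10 \cdot 144 = 1440$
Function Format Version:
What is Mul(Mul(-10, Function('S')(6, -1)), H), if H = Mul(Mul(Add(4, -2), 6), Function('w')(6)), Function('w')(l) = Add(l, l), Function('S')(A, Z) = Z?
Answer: 1440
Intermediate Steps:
Function('w')(l) = Mul(2, l)
H = 144 (H = Mul(Mul(Add(4, -2), 6), Mul(2, 6)) = Mul(Mul(2, 6), 12) = Mul(12, 12) = 144)
Mul(Mul(-10, Function('S')(6, -1)), H) = Mul(Mul(-10, -1), 144) = Mul(10, 144) = 1440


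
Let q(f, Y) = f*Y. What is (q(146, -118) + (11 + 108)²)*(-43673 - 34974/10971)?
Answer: 163290984291/1219 ≈ 1.3395e+8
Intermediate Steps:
q(f, Y) = Y*f
(q(146, -118) + (11 + 108)²)*(-43673 - 34974/10971) = (-118*146 + (11 + 108)²)*(-43673 - 34974/10971) = (-17228 + 119²)*(-43673 - 34974*1/10971) = (-17228 + 14161)*(-43673 - 3886/1219) = -3067*(-53241273/1219) = 163290984291/1219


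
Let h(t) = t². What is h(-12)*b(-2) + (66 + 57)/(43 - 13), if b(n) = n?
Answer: -2839/10 ≈ -283.90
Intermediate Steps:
h(-12)*b(-2) + (66 + 57)/(43 - 13) = (-12)²*(-2) + (66 + 57)/(43 - 13) = 144*(-2) + 123/30 = -288 + 123*(1/30) = -288 + 41/10 = -2839/10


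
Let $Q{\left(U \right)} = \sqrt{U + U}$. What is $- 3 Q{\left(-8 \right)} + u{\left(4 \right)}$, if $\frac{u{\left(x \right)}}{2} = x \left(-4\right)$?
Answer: $-32 - 12 i \approx -32.0 - 12.0 i$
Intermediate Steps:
$u{\left(x \right)} = - 8 x$ ($u{\left(x \right)} = 2 x \left(-4\right) = 2 \left(- 4 x\right) = - 8 x$)
$Q{\left(U \right)} = \sqrt{2} \sqrt{U}$ ($Q{\left(U \right)} = \sqrt{2 U} = \sqrt{2} \sqrt{U}$)
$- 3 Q{\left(-8 \right)} + u{\left(4 \right)} = - 3 \sqrt{2} \sqrt{-8} - 32 = - 3 \sqrt{2} \cdot 2 i \sqrt{2} - 32 = - 3 \cdot 4 i - 32 = - 12 i - 32 = -32 - 12 i$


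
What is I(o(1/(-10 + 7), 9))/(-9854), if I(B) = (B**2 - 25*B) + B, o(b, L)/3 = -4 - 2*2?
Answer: -576/4927 ≈ -0.11691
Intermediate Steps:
o(b, L) = -24 (o(b, L) = 3*(-4 - 2*2) = 3*(-4 - 4) = 3*(-8) = -24)
I(B) = B**2 - 24*B
I(o(1/(-10 + 7), 9))/(-9854) = -24*(-24 - 24)/(-9854) = -24*(-48)*(-1/9854) = 1152*(-1/9854) = -576/4927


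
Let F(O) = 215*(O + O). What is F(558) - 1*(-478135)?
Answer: 718075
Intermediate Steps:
F(O) = 430*O (F(O) = 215*(2*O) = 430*O)
F(558) - 1*(-478135) = 430*558 - 1*(-478135) = 239940 + 478135 = 718075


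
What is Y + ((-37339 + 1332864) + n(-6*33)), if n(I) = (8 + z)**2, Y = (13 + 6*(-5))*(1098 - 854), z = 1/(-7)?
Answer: 63280498/49 ≈ 1.2914e+6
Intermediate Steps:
z = -1/7 ≈ -0.14286
Y = -4148 (Y = (13 - 30)*244 = -17*244 = -4148)
n(I) = 3025/49 (n(I) = (8 - 1/7)**2 = (55/7)**2 = 3025/49)
Y + ((-37339 + 1332864) + n(-6*33)) = -4148 + ((-37339 + 1332864) + 3025/49) = -4148 + (1295525 + 3025/49) = -4148 + 63483750/49 = 63280498/49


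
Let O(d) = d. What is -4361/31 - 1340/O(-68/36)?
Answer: 299723/527 ≈ 568.73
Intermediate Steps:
-4361/31 - 1340/O(-68/36) = -4361/31 - 1340/((-68/36)) = -4361*1/31 - 1340/((-68*1/36)) = -4361/31 - 1340/(-17/9) = -4361/31 - 1340*(-9/17) = -4361/31 + 12060/17 = 299723/527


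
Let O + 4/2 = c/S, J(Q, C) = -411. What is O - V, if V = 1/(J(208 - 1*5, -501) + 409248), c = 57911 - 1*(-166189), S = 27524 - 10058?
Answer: 12889810025/1190124507 ≈ 10.831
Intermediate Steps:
S = 17466
c = 224100 (c = 57911 + 166189 = 224100)
O = 31528/2911 (O = -2 + 224100/17466 = -2 + 224100*(1/17466) = -2 + 37350/2911 = 31528/2911 ≈ 10.831)
V = 1/408837 (V = 1/(-411 + 409248) = 1/408837 ≈ 2.4460e-6)
O - V = 31528/2911 - 1*1/408837 = 31528/2911 - 1/408837 = 12889810025/1190124507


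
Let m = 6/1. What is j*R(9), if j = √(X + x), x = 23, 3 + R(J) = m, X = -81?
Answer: 3*I*√58 ≈ 22.847*I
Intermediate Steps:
m = 6 (m = 6*1 = 6)
R(J) = 3 (R(J) = -3 + 6 = 3)
j = I*√58 (j = √(-81 + 23) = √(-58) = I*√58 ≈ 7.6158*I)
j*R(9) = (I*√58)*3 = 3*I*√58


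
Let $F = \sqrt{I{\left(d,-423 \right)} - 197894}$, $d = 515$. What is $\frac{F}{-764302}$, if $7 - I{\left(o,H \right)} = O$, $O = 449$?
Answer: $- \frac{4 i \sqrt{3099}}{382151} \approx - 0.00058269 i$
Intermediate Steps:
$I{\left(o,H \right)} = -442$ ($I{\left(o,H \right)} = 7 - 449 = -442$)
$F = 8 i \sqrt{3099}$ ($F = \sqrt{-442 - 197894} = \sqrt{-198336} = 8 i \sqrt{3099} \approx 445.35 i$)
$\frac{F}{-764302} = \frac{8 i \sqrt{3099}}{-764302} = 8 i \sqrt{3099} \left(- \frac{1}{764302}\right) = - \frac{4 i \sqrt{3099}}{382151}$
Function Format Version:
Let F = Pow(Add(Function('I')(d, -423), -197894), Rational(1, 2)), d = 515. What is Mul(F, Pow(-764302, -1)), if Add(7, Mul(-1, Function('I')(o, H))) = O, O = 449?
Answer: Mul(Rational(-4, 382151), I, Pow(3099, Rational(1, 2))) ≈ Mul(-0.00058269, I)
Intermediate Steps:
Function('I')(o, H) = -442 (Function('I')(o, H) = Add(7, Mul(-1, 449)) = Add(7, -449) = -442)
F = Mul(8, I, Pow(3099, Rational(1, 2))) (F = Pow(Add(-442, -197894), Rational(1, 2)) = Pow(-198336, Rational(1, 2)) = Mul(8, I, Pow(3099, Rational(1, 2))) ≈ Mul(445.35, I))
Mul(F, Pow(-764302, -1)) = Mul(Mul(8, I, Pow(3099, Rational(1, 2))), Pow(-764302, -1)) = Mul(Mul(8, I, Pow(3099, Rational(1, 2))), Rational(-1, 764302)) = Mul(Rational(-4, 382151), I, Pow(3099, Rational(1, 2)))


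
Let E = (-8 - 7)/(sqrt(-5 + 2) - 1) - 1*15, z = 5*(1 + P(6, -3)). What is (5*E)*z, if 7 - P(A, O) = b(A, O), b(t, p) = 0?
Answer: -3000*sqrt(3)/(I + sqrt(3)) ≈ -2250.0 + 1299.0*I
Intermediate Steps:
P(A, O) = 7 (P(A, O) = 7 - 1*0 = 7 + 0 = 7)
z = 40 (z = 5*(1 + 7) = 5*8 = 40)
E = -15 - 15/(-1 + I*sqrt(3)) (E = -15/(sqrt(-3) - 1) - 15 = -15/(I*sqrt(3) - 1) - 15 = -15/(-1 + I*sqrt(3)) - 15 = -15 - 15/(-1 + I*sqrt(3)) ≈ -11.25 + 6.4952*I)
(5*E)*z = (5*(-15*sqrt(3)/(I + sqrt(3))))*40 = -75*sqrt(3)/(I + sqrt(3))*40 = -3000*sqrt(3)/(I + sqrt(3))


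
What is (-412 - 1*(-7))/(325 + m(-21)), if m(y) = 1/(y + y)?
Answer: -17010/13649 ≈ -1.2462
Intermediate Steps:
m(y) = 1/(2*y)
(-412 - 1*(-7))/(325 + m(-21)) = (-412 - 1*(-7))/(325 + (½)/(-21)) = (-412 + 7)/(325 + (½)*(-1/21)) = -405/(325 - 1/42) = -405/13649/42 = -405*42/13649 = -17010/13649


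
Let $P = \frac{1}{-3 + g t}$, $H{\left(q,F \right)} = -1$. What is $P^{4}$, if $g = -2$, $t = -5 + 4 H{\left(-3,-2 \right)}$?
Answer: $\frac{1}{50625} \approx 1.9753 \cdot 10^{-5}$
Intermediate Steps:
$t = -9$ ($t = -5 + 4 \left(-1\right) = -5 - 4 = -9$)
$P = \frac{1}{15}$ ($P = \frac{1}{-3 - -18} = \frac{1}{-3 + 18} = \frac{1}{15} \approx 0.066667$)
$P^{4} = \left(\frac{1}{15}\right)^{4} = \frac{1}{50625}$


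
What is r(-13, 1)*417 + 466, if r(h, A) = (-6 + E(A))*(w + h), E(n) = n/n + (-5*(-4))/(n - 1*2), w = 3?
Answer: 104716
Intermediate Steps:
E(n) = 1 + 20/(-2 + n) (E(n) = 1 + 20/(n - 2) = 1 + 20/(-2 + n))
r(h, A) = (-6 + (18 + A)/(-2 + A))*(3 + h)
r(-13, 1)*417 + 466 = (5*(18 - 3*1 + 6*(-13) - 1*1*(-13))/(-2 + 1))*417 + 466 = (5*(18 - 3 - 78 + 13)/(-1))*417 + 466 = (5*(-1)*(-50))*417 + 466 = 250*417 + 466 = 104250 + 466 = 104716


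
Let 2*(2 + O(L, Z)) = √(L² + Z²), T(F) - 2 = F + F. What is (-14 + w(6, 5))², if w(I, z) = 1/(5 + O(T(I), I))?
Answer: 474779/2401 - 1378*√58/2401 ≈ 193.37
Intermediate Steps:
T(F) = 2 + 2*F (T(F) = 2 + (F + F) = 2 + 2*F)
O(L, Z) = -2 + √(L² + Z²)/2
w(I, z) = 1/(3 + √(I² + (2 + 2*I)²)/2) (w(I, z) = 1/(5 + (-2 + √((2 + 2*I)² + I²)/2)) = 1/(5 + (-2 + √(I² + (2 + 2*I)²)/2)) = 1/(3 + √(I² + (2 + 2*I)²)/2))
(-14 + w(6, 5))² = (-14 + 2/(6 + √(6² + 4*(1 + 6)²)))² = (-14 + 2/(6 + √(36 + 4*7²)))² = (-14 + 2/(6 + √(36 + 4*49)))² = (-14 + 2/(6 + √(36 + 196)))² = (-14 + 2/(6 + √232))² = (-14 + 2/(6 + 2*√58))²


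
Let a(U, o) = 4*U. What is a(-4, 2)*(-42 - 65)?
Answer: 1712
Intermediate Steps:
a(-4, 2)*(-42 - 65) = (4*(-4))*(-42 - 65) = -16*(-107) = 1712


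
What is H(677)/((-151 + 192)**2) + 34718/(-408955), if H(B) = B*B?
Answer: 187377575237/687453355 ≈ 272.57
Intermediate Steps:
H(B) = B**2
H(677)/((-151 + 192)**2) + 34718/(-408955) = 677**2/((-151 + 192)**2) + 34718/(-408955) = 458329/(41**2) + 34718*(-1/408955) = 458329/1681 - 34718/408955 = 187377575237/687453355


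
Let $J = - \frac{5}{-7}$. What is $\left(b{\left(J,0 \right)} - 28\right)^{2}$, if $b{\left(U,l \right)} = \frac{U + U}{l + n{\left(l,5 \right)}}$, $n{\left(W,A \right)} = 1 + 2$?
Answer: $\frac{334084}{441} \approx 757.56$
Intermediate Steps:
$n{\left(W,A \right)} = 3$
$J = \frac{5}{7}$ ($J = \left(-5\right) \left(- \frac{1}{7}\right) = \frac{5}{7} \approx 0.71429$)
$b{\left(U,l \right)} = \frac{2 U}{3 + l}$ ($b{\left(U,l \right)} = \frac{U + U}{l + 3} = \frac{2 U}{3 + l}$)
$\left(b{\left(J,0 \right)} - 28\right)^{2} = \left(2 \cdot \frac{5}{7} \frac{1}{3 + 0} - 28\right)^{2} = \left(2 \cdot \frac{5}{7} \cdot \frac{1}{3} - 28\right)^{2} = \left(\frac{10}{21} - 28\right)^{2} = \left(- \frac{578}{21}\right)^{2} = \frac{334084}{441}$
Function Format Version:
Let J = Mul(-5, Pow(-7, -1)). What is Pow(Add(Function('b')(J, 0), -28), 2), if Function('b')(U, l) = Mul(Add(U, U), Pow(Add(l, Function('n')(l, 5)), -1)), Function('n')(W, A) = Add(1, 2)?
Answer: Rational(334084, 441) ≈ 757.56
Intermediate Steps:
Function('n')(W, A) = 3
J = Rational(5, 7) (J = Mul(-5, Rational(-1, 7)) = Rational(5, 7) ≈ 0.71429)
Function('b')(U, l) = Mul(2, U, Pow(Add(3, l), -1)) (Function('b')(U, l) = Mul(Add(U, U), Pow(Add(l, 3), -1)) = Mul(Mul(2, U), Pow(Add(3, l), -1)) = Mul(2, U, Pow(Add(3, l), -1)))
Pow(Add(Function('b')(J, 0), -28), 2) = Pow(Add(Mul(2, Rational(5, 7), Pow(Add(3, 0), -1)), -28), 2) = Pow(Add(Mul(2, Rational(5, 7), Pow(3, -1)), -28), 2) = Pow(Add(Mul(2, Rational(5, 7), Rational(1, 3)), -28), 2) = Pow(Add(Rational(10, 21), -28), 2) = Pow(Rational(-578, 21), 2) = Rational(334084, 441)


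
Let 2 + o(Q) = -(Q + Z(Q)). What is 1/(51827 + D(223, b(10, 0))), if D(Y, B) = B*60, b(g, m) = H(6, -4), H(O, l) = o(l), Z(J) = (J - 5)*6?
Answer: 1/55187 ≈ 1.8120e-5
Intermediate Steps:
Z(J) = -30 + 6*J (Z(J) = (-5 + J)*6 = -30 + 6*J)
o(Q) = 28 - 7*Q (o(Q) = -2 - (Q + (-30 + 6*Q)) = -2 - (-30 + 7*Q) = -2 + (30 - 7*Q) = 28 - 7*Q)
H(O, l) = 28 - 7*l
b(g, m) = 56 (b(g, m) = 28 - 7*(-4) = 28 + 28 = 56)
D(Y, B) = 60*B
1/(51827 + D(223, b(10, 0))) = 1/(51827 + 60*56) = 1/(51827 + 3360) = 1/55187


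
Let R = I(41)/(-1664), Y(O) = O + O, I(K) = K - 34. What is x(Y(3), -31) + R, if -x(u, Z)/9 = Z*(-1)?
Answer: -464263/1664 ≈ -279.00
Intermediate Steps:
I(K) = -34 + K
Y(O) = 2*O
x(u, Z) = 9*Z (x(u, Z) = -9*Z*(-1) = -(-9)*Z = 9*Z)
R = -7/1664 (R = (-34 + 41)/(-1664) = 7*(-1/1664) = -7/1664 ≈ -0.0042067)
x(Y(3), -31) + R = 9*(-31) - 7/1664 = -279 - 7/1664 = -464263/1664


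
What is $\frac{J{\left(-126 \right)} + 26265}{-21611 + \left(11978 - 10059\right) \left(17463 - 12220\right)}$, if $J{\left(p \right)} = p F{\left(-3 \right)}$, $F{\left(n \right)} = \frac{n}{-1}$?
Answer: $\frac{25887}{10039706} \approx 0.0025785$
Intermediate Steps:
$F{\left(n \right)} = - n$ ($F{\left(n \right)} = n \left(-1\right) = - n$)
$J{\left(p \right)} = 3 p$ ($J{\left(p \right)} = p \left(\left(-1\right) \left(-3\right)\right) = p 3 = 3 p$)
$\frac{J{\left(-126 \right)} + 26265}{-21611 + \left(11978 - 10059\right) \left(17463 - 12220\right)} = \frac{3 \left(-126\right) + 26265}{-21611 + \left(11978 - 10059\right) \left(17463 - 12220\right)} = \frac{-378 + 26265}{-21611 + 1919 \cdot 5243} = \frac{25887}{-21611 + 10061317} = \frac{25887}{10039706}$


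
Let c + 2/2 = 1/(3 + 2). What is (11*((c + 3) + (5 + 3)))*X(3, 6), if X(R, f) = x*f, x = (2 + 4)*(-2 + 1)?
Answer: -20196/5 ≈ -4039.2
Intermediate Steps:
x = -6 (x = 6*(-1) = -6)
c = -4/5 (c = -1 + 1/(3 + 2) = -1 + 1/5 = -4/5 ≈ -0.80000)
X(R, f) = -6*f
(11*((c + 3) + (5 + 3)))*X(3, 6) = (11*((-4/5 + 3) + (5 + 3)))*(-6*6) = (11*(11/5 + 8))*(-36) = (11*(51/5))*(-36) = (561/5)*(-36) = -20196/5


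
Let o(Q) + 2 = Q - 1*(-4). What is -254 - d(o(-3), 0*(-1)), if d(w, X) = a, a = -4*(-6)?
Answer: -278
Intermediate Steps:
o(Q) = 2 + Q (o(Q) = -2 + (Q - 1*(-4)) = -2 + (Q + 4) = -2 + (4 + Q) = 2 + Q)
a = 24
d(w, X) = 24
-254 - d(o(-3), 0*(-1)) = -254 - 1*24 = -254 - 24 = -278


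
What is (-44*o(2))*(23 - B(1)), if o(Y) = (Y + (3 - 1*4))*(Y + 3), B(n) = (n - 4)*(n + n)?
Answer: -6380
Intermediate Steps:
B(n) = 2*n*(-4 + n) (B(n) = (-4 + n)*(2*n) = 2*n*(-4 + n))
o(Y) = (-1 + Y)*(3 + Y) (o(Y) = (Y + (3 - 4))*(3 + Y) = (Y - 1)*(3 + Y) = (-1 + Y)*(3 + Y))
(-44*o(2))*(23 - B(1)) = (-44*(-3 + 2² + 2*2))*(23 - 2*(-4 + 1)) = (-44*(-3 + 4 + 4))*(23 - 2*(-3)) = (-44*5)*(23 - 1*(-6)) = -220*(23 + 6) = -220*29 = -6380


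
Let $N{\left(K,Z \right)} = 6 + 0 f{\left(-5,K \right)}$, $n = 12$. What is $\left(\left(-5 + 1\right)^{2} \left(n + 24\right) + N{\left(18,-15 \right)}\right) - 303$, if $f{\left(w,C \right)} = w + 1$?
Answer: $279$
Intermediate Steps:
$f{\left(w,C \right)} = 1 + w$
$N{\left(K,Z \right)} = 6$ ($N{\left(K,Z \right)} = 6 + 0 \left(1 - 5\right) = 6 + 0 \left(-4\right) = 6 + 0 = 6$)
$\left(\left(-5 + 1\right)^{2} \left(n + 24\right) + N{\left(18,-15 \right)}\right) - 303 = \left(\left(-5 + 1\right)^{2} \left(12 + 24\right) + 6\right) - 303 = \left(\left(-4\right)^{2} \cdot 36 + 6\right) - 303 = \left(16 \cdot 36 + 6\right) - 303 = \left(576 + 6\right) - 303 = 582 - 303 = 279$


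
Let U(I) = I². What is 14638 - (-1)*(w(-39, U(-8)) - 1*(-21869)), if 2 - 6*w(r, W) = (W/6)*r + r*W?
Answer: 110978/3 ≈ 36993.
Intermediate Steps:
w(r, W) = ⅓ - 7*W*r/36 (w(r, W) = ⅓ - ((W/6)*r + r*W)/6 = ⅓ - ((W*(⅙))*r + W*r)/6 = ⅓ - ((W/6)*r + W*r)/6 = ⅓ - (W*r/6 + W*r)/6 = ⅓ - 7*W*r/36)
14638 - (-1)*(w(-39, U(-8)) - 1*(-21869)) = 14638 - (-1)*((⅓ - 7/36*(-8)²*(-39)) - 1*(-21869)) = 14638 - (-1)*((⅓ - 7/36*64*(-39)) + 21869) = 14638 - (-1)*((⅓ + 1456/3) + 21869) = 14638 - (-1)*(1457/3 + 21869) = 14638 - (-1)*67064/3 = 14638 - 1*(-67064/3) = 14638 + 67064/3 = 110978/3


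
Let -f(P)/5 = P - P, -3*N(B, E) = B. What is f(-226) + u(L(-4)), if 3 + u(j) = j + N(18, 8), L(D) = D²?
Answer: 7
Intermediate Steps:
N(B, E) = -B/3
u(j) = -9 + j (u(j) = -3 + (j - ⅓*18) = -3 + (j - 6) = -3 + (-6 + j) = -9 + j)
f(P) = 0 (f(P) = -5*(P - P) = -5*0 = 0)
f(-226) + u(L(-4)) = 0 + (-9 + (-4)²) = 0 + (-9 + 16) = 0 + 7 = 7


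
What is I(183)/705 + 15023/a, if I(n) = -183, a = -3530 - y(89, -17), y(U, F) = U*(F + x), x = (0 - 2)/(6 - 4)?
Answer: -3648013/453080 ≈ -8.0516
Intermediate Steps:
x = -1 (x = -2/2 = -2*1/2 = -1)
y(U, F) = U*(-1 + F) (y(U, F) = U*(F - 1) = U*(-1 + F))
a = -1928 (a = -3530 - 89*(-1 - 17) = -3530 - 89*(-18) = -3530 - 1*(-1602) = -3530 + 1602 = -1928)
I(183)/705 + 15023/a = -183/705 + 15023/(-1928) = -183*1/705 + 15023*(-1/1928) = -61/235 - 15023/1928 = -3648013/453080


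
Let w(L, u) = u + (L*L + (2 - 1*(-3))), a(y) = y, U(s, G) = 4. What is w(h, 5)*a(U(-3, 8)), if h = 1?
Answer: 44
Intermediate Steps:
w(L, u) = 5 + u + L² (w(L, u) = u + (L² + (2 + 3)) = u + (L² + 5) = u + (5 + L²) = 5 + u + L²)
w(h, 5)*a(U(-3, 8)) = (5 + 5 + 1²)*4 = (5 + 5 + 1)*4 = 11*4 = 44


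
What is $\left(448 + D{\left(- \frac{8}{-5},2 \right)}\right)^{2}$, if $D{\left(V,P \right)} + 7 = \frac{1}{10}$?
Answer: $\frac{19456921}{100} \approx 1.9457 \cdot 10^{5}$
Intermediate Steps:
$D{\left(V,P \right)} = - \frac{69}{10}$ ($D{\left(V,P \right)} = -7 + \frac{1}{10} = - \frac{69}{10}$)
$\left(448 + D{\left(- \frac{8}{-5},2 \right)}\right)^{2} = \left(448 - \frac{69}{10}\right)^{2} = \left(\frac{4411}{10}\right)^{2} = \frac{19456921}{100}$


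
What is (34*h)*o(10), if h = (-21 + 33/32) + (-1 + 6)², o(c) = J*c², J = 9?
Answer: 615825/4 ≈ 1.5396e+5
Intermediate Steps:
o(c) = 9*c²
h = 161/32 (h = (-21 + 33*(1/32)) + 5² = (-21 + 33/32) + 25 = -639/32 + 25 = 161/32 ≈ 5.0313)
(34*h)*o(10) = (34*(161/32))*(9*10²) = 2737*(9*100)/16 = (2737/16)*900 = 615825/4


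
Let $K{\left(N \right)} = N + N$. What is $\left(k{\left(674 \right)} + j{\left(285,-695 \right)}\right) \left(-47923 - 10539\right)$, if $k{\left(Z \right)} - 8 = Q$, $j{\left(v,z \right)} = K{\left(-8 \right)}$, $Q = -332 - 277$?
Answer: $36071054$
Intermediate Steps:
$K{\left(N \right)} = 2 N$
$Q = -609$ ($Q = -332 - 277 = -609$)
$j{\left(v,z \right)} = -16$ ($j{\left(v,z \right)} = 2 \left(-8\right) = -16$)
$k{\left(Z \right)} = -601$ ($k{\left(Z \right)} = 8 - 609 = -601$)
$\left(k{\left(674 \right)} + j{\left(285,-695 \right)}\right) \left(-47923 - 10539\right) = \left(-601 - 16\right) \left(-47923 - 10539\right) = \left(-617\right) \left(-58462\right) = 36071054$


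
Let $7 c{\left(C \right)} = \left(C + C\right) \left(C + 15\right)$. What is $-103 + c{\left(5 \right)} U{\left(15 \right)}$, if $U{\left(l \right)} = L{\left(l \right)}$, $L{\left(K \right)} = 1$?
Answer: $- \frac{521}{7} \approx -74.429$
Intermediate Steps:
$c{\left(C \right)} = \frac{2 C \left(15 + C\right)}{7}$ ($c{\left(C \right)} = \frac{\left(C + C\right) \left(C + 15\right)}{7} = \frac{2 C \left(15 + C\right)}{7}$)
$U{\left(l \right)} = 1$
$-103 + c{\left(5 \right)} U{\left(15 \right)} = -103 + \frac{2}{7} \cdot 5 \left(15 + 5\right) 1 = -103 + \frac{2}{7} \cdot 5 \cdot 20 \cdot 1 = -103 + \frac{200}{7} \cdot 1 = -103 + \frac{200}{7} = - \frac{521}{7}$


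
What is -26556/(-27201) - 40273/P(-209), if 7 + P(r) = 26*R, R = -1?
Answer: 365447407/299211 ≈ 1221.4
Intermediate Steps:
P(r) = -33 (P(r) = -7 + 26*(-1) = -7 - 26 = -33)
-26556/(-27201) - 40273/P(-209) = -26556/(-27201) - 40273/(-33) = -26556*(-1/27201) - 40273*(-1/33) = 8852/9067 + 40273/33 = 365447407/299211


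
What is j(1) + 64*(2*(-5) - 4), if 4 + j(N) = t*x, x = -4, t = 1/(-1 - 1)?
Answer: -898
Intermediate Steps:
t = -½ (t = 1/(-2) = -½ ≈ -0.50000)
j(N) = -2 (j(N) = -4 - ½*(-4) = -4 + 2 = -2)
j(1) + 64*(2*(-5) - 4) = -2 + 64*(2*(-5) - 4) = -2 + 64*(-10 - 4) = -2 + 64*(-14) = -2 - 896 = -898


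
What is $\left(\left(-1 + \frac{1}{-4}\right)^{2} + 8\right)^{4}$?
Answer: $\frac{547981281}{65536} \approx 8361.5$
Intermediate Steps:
$\left(\left(-1 + \frac{1}{-4}\right)^{2} + 8\right)^{4} = \left(\left(-1 - \frac{1}{4}\right)^{2} + 8\right)^{4} = \left(\left(- \frac{5}{4}\right)^{2} + 8\right)^{4} = \left(\frac{25}{16} + 8\right)^{4} = \left(\frac{153}{16}\right)^{4} = \frac{547981281}{65536}$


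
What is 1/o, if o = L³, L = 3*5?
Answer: 1/3375 ≈ 0.00029630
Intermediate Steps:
L = 15
o = 3375 (o = 15³ = 3375)
1/o = 1/3375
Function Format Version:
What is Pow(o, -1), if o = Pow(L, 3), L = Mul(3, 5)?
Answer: Rational(1, 3375) ≈ 0.00029630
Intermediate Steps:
L = 15
o = 3375 (o = Pow(15, 3) = 3375)
Pow(o, -1) = Pow(3375, -1) = Rational(1, 3375)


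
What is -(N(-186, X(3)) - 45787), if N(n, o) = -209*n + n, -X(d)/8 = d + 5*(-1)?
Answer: 7099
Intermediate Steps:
X(d) = 40 - 8*d (X(d) = -8*(d + 5*(-1)) = -8*(d - 5) = -8*(-5 + d) = 40 - 8*d)
N(n, o) = -208*n
-(N(-186, X(3)) - 45787) = -(-208*(-186) - 45787) = -(38688 - 45787) = -1*(-7099) = 7099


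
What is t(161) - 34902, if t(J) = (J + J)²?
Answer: 68782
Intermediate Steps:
t(J) = 4*J² (t(J) = (2*J)² = 4*J²)
t(161) - 34902 = 4*161² - 34902 = 4*25921 - 34902 = 103684 - 34902 = 68782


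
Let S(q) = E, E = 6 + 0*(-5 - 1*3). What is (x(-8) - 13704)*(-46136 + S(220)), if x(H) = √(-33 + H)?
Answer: 632165520 - 46130*I*√41 ≈ 6.3217e+8 - 2.9538e+5*I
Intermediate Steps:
E = 6 (E = 6 + 0*(-5 - 3) = 6 + 0*(-8) = 6 + 0 = 6)
S(q) = 6
(x(-8) - 13704)*(-46136 + S(220)) = (√(-33 - 8) - 13704)*(-46136 + 6) = (√(-41) - 13704)*(-46130) = (I*√41 - 13704)*(-46130) = (-13704 + I*√41)*(-46130) = 632165520 - 46130*I*√41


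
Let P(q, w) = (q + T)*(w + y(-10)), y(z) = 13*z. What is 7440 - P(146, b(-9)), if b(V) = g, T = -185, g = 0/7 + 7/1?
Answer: 2643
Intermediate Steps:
g = 7 (g = 0*(1/7) + 7*1 = 0 + 7 = 7)
b(V) = 7
P(q, w) = (-185 + q)*(-130 + w) (P(q, w) = (q - 185)*(w + 13*(-10)) = (-185 + q)*(w - 130) = (-185 + q)*(-130 + w))
7440 - P(146, b(-9)) = 7440 - (24050 - 185*7 - 130*146 + 146*7) = 7440 - (24050 - 1295 - 18980 + 1022) = 7440 - 1*4797 = 7440 - 4797 = 2643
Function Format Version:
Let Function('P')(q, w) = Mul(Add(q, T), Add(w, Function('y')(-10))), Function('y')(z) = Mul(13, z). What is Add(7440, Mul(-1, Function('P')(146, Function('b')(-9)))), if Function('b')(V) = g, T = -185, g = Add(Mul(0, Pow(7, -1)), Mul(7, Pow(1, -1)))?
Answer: 2643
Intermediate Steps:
g = 7 (g = Add(Mul(0, Rational(1, 7)), Mul(7, 1)) = Add(0, 7) = 7)
Function('b')(V) = 7
Function('P')(q, w) = Mul(Add(-185, q), Add(-130, w)) (Function('P')(q, w) = Mul(Add(q, -185), Add(w, Mul(13, -10))) = Mul(Add(-185, q), Add(w, -130)) = Mul(Add(-185, q), Add(-130, w)))
Add(7440, Mul(-1, Function('P')(146, Function('b')(-9)))) = Add(7440, Mul(-1, Add(24050, Mul(-185, 7), Mul(-130, 146), Mul(146, 7)))) = Add(7440, Mul(-1, Add(24050, -1295, -18980, 1022))) = Add(7440, Mul(-1, 4797)) = Add(7440, -4797) = 2643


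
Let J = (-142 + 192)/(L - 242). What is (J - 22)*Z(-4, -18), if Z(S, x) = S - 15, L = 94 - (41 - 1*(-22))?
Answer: 89148/211 ≈ 422.50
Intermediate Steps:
L = 31 (L = 94 - (41 + 22) = 94 - 1*63 = 94 - 63 = 31)
J = -50/211 (J = (-142 + 192)/(31 - 242) = 50/(-211) = 50*(-1/211) = -50/211 ≈ -0.23697)
Z(S, x) = -15 + S
(J - 22)*Z(-4, -18) = (-50/211 - 22)*(-15 - 4) = -4692/211*(-19) = 89148/211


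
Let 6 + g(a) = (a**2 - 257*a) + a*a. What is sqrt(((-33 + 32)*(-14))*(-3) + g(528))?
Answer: 104*sqrt(39) ≈ 649.48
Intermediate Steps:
g(a) = -6 - 257*a + 2*a**2 (g(a) = -6 + ((a**2 - 257*a) + a*a) = -6 + ((a**2 - 257*a) + a**2) = -6 + (-257*a + 2*a**2) = -6 - 257*a + 2*a**2)
sqrt(((-33 + 32)*(-14))*(-3) + g(528)) = sqrt(((-33 + 32)*(-14))*(-3) + (-6 - 257*528 + 2*528**2)) = sqrt(-1*(-14)*(-3) + (-6 - 135696 + 2*278784)) = sqrt(14*(-3) + (-6 - 135696 + 557568)) = sqrt(-42 + 421866) = sqrt(421824) = 104*sqrt(39)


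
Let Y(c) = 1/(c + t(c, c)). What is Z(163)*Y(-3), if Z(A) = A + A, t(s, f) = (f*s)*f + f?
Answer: -326/33 ≈ -9.8788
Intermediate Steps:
t(s, f) = f + s*f**2 (t(s, f) = s*f**2 + f = f + s*f**2)
Z(A) = 2*A
Y(c) = 1/(c + c*(1 + c**2)) (Y(c) = 1/(c + c*(1 + c*c)) = 1/(c + c*(1 + c**2)))
Z(163)*Y(-3) = (2*163)*(1/((-3)*(2 + (-3)**2))) = 326*(-1/(3*(2 + 9))) = 326*(-1/3/11) = 326*(-1/3*1/11) = 326*(-1/33) = -326/33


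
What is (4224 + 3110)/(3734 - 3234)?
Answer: 3667/250 ≈ 14.668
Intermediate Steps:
(4224 + 3110)/(3734 - 3234) = 7334/500 = 7334*(1/500) = 3667/250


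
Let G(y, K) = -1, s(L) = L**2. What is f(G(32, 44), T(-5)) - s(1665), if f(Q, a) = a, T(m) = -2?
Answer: -2772227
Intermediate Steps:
f(G(32, 44), T(-5)) - s(1665) = -2 - 1*1665**2 = -2 - 1*2772225 = -2 - 2772225 = -2772227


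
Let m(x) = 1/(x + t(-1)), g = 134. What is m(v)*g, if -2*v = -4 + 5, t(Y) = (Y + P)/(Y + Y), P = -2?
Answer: 134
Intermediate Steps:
t(Y) = (-2 + Y)/(2*Y) (t(Y) = (Y - 2)/(Y + Y) = (-2 + Y)/((2*Y)) = (-2 + Y)*(1/(2*Y)) = (-2 + Y)/(2*Y))
v = -½ (v = -(-4 + 5)/2 = -½*1 = -½ ≈ -0.50000)
m(x) = 1/(3/2 + x) (m(x) = 1/(x + (½)*(-2 - 1)/(-1)) = 1/(x + (½)*(-1)*(-3)) = 1/(x + 3/2) = 1/(3/2 + x))
m(v)*g = (2/(3 + 2*(-½)))*134 = (2/(3 - 1))*134 = (2/2)*134 = (2*(½))*134 = 1*134 = 134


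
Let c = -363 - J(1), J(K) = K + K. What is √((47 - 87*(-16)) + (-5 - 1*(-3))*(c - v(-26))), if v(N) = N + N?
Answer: √2065 ≈ 45.442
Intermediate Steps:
v(N) = 2*N
J(K) = 2*K
c = -365 (c = -363 - 2 = -365)
√((47 - 87*(-16)) + (-5 - 1*(-3))*(c - v(-26))) = √((47 - 87*(-16)) + (-5 - 1*(-3))*(-365 - 2*(-26))) = √((47 + 1392) + (-5 + 3)*(-365 - 1*(-52))) = √(1439 - 2*(-365 + 52)) = √(1439 - 2*(-313)) = √(1439 + 626) = √2065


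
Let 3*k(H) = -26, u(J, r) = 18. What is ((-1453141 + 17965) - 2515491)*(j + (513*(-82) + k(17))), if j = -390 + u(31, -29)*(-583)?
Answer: 209222056764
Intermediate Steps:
k(H) = -26/3 (k(H) = (⅓)*(-26) = -26/3)
j = -10884 (j = -390 + 18*(-583) = -390 - 10494 = -10884)
((-1453141 + 17965) - 2515491)*(j + (513*(-82) + k(17))) = ((-1453141 + 17965) - 2515491)*(-10884 + (513*(-82) - 26/3)) = (-1435176 - 2515491)*(-10884 + (-42066 - 26/3)) = -3950667*(-10884 - 126224/3) = -3950667*(-158876/3) = 209222056764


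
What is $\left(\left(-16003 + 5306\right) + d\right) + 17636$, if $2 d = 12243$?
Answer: $\frac{26121}{2} \approx 13061.0$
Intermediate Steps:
$d = \frac{12243}{2}$ ($d = \frac{1}{2} \cdot 12243 = \frac{12243}{2} \approx 6121.5$)
$\left(\left(-16003 + 5306\right) + d\right) + 17636 = \left(\left(-16003 + 5306\right) + \frac{12243}{2}\right) + 17636 = \left(-10697 + \frac{12243}{2}\right) + 17636 = - \frac{9151}{2} + 17636 = \frac{26121}{2}$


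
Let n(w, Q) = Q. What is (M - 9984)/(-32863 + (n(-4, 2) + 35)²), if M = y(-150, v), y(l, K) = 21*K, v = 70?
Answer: 1419/5249 ≈ 0.27034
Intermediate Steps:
M = 1470 (M = 21*70 = 1470)
(M - 9984)/(-32863 + (n(-4, 2) + 35)²) = (1470 - 9984)/(-32863 + (2 + 35)²) = -8514/(-32863 + 37²) = -8514/(-32863 + 1369) = -8514/(-31494) = -8514*(-1/31494) = 1419/5249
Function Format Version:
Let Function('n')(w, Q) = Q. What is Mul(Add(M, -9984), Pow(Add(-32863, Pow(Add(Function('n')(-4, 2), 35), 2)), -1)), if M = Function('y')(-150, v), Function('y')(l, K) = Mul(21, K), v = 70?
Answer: Rational(1419, 5249) ≈ 0.27034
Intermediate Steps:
M = 1470 (M = Mul(21, 70) = 1470)
Mul(Add(M, -9984), Pow(Add(-32863, Pow(Add(Function('n')(-4, 2), 35), 2)), -1)) = Mul(Add(1470, -9984), Pow(Add(-32863, Pow(Add(2, 35), 2)), -1)) = Mul(-8514, Pow(Add(-32863, Pow(37, 2)), -1)) = Mul(-8514, Pow(Add(-32863, 1369), -1)) = Mul(-8514, Pow(-31494, -1)) = Mul(-8514, Rational(-1, 31494)) = Rational(1419, 5249)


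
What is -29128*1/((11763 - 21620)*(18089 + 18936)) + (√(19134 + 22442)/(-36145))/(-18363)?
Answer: 29128/364955425 + 2*√10394/663730635 ≈ 8.0120e-5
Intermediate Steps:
-29128*1/((11763 - 21620)*(18089 + 18936)) + (√(19134 + 22442)/(-36145))/(-18363) = -29128/((-9857*37025)) + (√41576*(-1/36145))*(-1/18363) = -29128/(-364955425) + ((2*√10394)*(-1/36145))*(-1/18363) = -29128*(-1/364955425) - 2*√10394/36145*(-1/18363) = 29128/364955425 + 2*√10394/663730635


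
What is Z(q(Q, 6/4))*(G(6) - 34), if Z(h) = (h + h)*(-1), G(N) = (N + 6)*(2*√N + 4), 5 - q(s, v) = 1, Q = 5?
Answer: -112 - 192*√6 ≈ -582.30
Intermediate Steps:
q(s, v) = 4 (q(s, v) = 5 - 1*1 = 5 - 1 = 4)
G(N) = (4 + 2*√N)*(6 + N) (G(N) = (6 + N)*(4 + 2*√N) = (4 + 2*√N)*(6 + N))
Z(h) = -2*h (Z(h) = (2*h)*(-1) = -2*h)
Z(q(Q, 6/4))*(G(6) - 34) = (-2*4)*((24 + 2*6^(3/2) + 4*6 + 12*√6) - 34) = -8*((24 + 2*(6*√6) + 24 + 12*√6) - 34) = -8*((24 + 12*√6 + 24 + 12*√6) - 34) = -8*((48 + 24*√6) - 34) = -8*(14 + 24*√6) = -112 - 192*√6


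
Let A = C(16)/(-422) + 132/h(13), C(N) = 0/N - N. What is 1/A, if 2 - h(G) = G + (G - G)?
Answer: -211/2524 ≈ -0.083597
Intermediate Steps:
h(G) = 2 - G (h(G) = 2 - (G + (G - G)) = 2 - (G + 0) = 2 - G)
C(N) = -N (C(N) = 0 - N = -N)
A = -2524/211 (A = -1*16/(-422) + 132/(2 - 1*13) = -16*(-1/422) + 132/(2 - 13) = 8/211 + 132/(-11) = 8/211 + 132*(-1/11) = 8/211 - 12 = -2524/211 ≈ -11.962)
1/A = 1/(-2524/211) = -211/2524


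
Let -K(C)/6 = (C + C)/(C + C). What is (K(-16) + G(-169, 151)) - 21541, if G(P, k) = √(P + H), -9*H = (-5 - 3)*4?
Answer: -21547 + I*√1489/3 ≈ -21547.0 + 12.863*I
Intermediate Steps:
H = 32/9 (H = -(-5 - 3)*4/9 = -(-8)*4/9 = -⅑*(-32) = 32/9 ≈ 3.5556)
K(C) = -6 (K(C) = -6*(C + C)/(C + C) = -6*2*C/(2*C) = -6*2*C*1/(2*C) = -6*1 = -6)
G(P, k) = √(32/9 + P) (G(P, k) = √(P + 32/9) = √(32/9 + P))
(K(-16) + G(-169, 151)) - 21541 = (-6 + √(32 + 9*(-169))/3) - 21541 = (-6 + √(32 - 1521)/3) - 21541 = (-6 + √(-1489)/3) - 21541 = (-6 + (I*√1489)/3) - 21541 = (-6 + I*√1489/3) - 21541 = -21547 + I*√1489/3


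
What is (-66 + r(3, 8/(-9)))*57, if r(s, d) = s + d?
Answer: -10925/3 ≈ -3641.7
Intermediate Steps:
r(s, d) = d + s
(-66 + r(3, 8/(-9)))*57 = (-66 + (8/(-9) + 3))*57 = (-66 + (8*(-1/9) + 3))*57 = (-66 + (-8/9 + 3))*57 = (-66 + 19/9)*57 = -575/9*57 = -10925/3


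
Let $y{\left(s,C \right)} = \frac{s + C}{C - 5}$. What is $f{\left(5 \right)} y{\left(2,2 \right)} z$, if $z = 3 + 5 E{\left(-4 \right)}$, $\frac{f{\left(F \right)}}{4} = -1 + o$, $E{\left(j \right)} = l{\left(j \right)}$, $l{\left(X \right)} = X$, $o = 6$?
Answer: $\frac{1360}{3} \approx 453.33$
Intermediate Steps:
$y{\left(s,C \right)} = \frac{C + s}{-5 + C}$
$E{\left(j \right)} = j$
$f{\left(F \right)} = 20$ ($f{\left(F \right)} = 4 \left(-1 + 6\right) = 4 \cdot 5 = 20$)
$z = -17$ ($z = 3 + 5 \left(-4\right) = 3 - 20 = -17$)
$f{\left(5 \right)} y{\left(2,2 \right)} z = 20 \frac{2 + 2}{-5 + 2} \left(-17\right) = 20 \frac{1}{-3} \cdot 4 \left(-17\right) = 20 \left(\left(- \frac{1}{3}\right) 4\right) \left(-17\right) = 20 \left(- \frac{4}{3}\right) \left(-17\right) = \left(- \frac{80}{3}\right) \left(-17\right) = \frac{1360}{3}$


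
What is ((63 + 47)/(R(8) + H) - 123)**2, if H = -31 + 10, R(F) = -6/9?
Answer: 2772225/169 ≈ 16404.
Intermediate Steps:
R(F) = -2/3 (R(F) = -6*1/9 = -2/3)
H = -21
((63 + 47)/(R(8) + H) - 123)**2 = ((63 + 47)/(-2/3 - 21) - 123)**2 = (110/(-65/3) - 123)**2 = (110*(-3/65) - 123)**2 = (-66/13 - 123)**2 = (-1665/13)**2 = 2772225/169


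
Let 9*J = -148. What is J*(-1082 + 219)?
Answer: 127724/9 ≈ 14192.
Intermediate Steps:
J = -148/9 (J = (⅑)*(-148) = -148/9 ≈ -16.444)
J*(-1082 + 219) = -148*(-1082 + 219)/9 = -148/9*(-863) = 127724/9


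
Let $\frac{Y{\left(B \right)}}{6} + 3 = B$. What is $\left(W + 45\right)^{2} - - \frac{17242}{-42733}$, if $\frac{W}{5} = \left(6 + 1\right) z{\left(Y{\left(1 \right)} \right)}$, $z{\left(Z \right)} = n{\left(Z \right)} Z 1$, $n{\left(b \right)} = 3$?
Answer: $\frac{63083505683}{42733} \approx 1.4762 \cdot 10^{6}$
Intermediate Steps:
$Y{\left(B \right)} = -18 + 6 B$
$z{\left(Z \right)} = 3 Z$ ($z{\left(Z \right)} = 3 Z 1 = 3 Z$)
$W = -1260$ ($W = 5 \left(6 + 1\right) 3 \left(-18 + 6 \cdot 1\right) = 5 \cdot 7 \cdot 3 \left(-18 + 6\right) = 5 \cdot 7 \cdot 3 \left(-12\right) = 5 \cdot 7 \left(-36\right) = 5 \left(-252\right) = -1260$)
$\left(W + 45\right)^{2} - - \frac{17242}{-42733} = \left(-1260 + 45\right)^{2} - - \frac{17242}{-42733} = \left(-1215\right)^{2} - \left(-17242\right) \left(- \frac{1}{42733}\right) = 1476225 - \frac{17242}{42733} = \frac{63083505683}{42733}$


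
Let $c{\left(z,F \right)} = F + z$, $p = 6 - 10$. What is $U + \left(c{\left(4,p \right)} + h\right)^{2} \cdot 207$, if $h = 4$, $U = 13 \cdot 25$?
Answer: $3637$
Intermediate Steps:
$p = -4$ ($p = 6 - 10 = -4$)
$U = 325$
$U + \left(c{\left(4,p \right)} + h\right)^{2} \cdot 207 = 325 + \left(\left(-4 + 4\right) + 4\right)^{2} \cdot 207 = 325 + \left(0 + 4\right)^{2} \cdot 207 = 325 + 4^{2} \cdot 207 = 325 + 16 \cdot 207 = 325 + 3312 = 3637$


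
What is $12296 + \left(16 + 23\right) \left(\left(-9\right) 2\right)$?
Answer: $11594$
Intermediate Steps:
$12296 + \left(16 + 23\right) \left(\left(-9\right) 2\right) = 12296 + 39 \left(-18\right) = 12296 - 702 = 11594$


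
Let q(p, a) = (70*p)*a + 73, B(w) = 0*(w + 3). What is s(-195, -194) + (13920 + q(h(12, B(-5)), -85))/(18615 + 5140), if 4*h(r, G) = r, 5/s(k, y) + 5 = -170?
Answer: -6350/33257 ≈ -0.19094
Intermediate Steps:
s(k, y) = -1/35 (s(k, y) = 5/(-5 - 170) = 5/(-175) = 5*(-1/175) = -1/35)
B(w) = 0 (B(w) = 0*(3 + w) = 0)
h(r, G) = r/4
q(p, a) = 73 + 70*a*p (q(p, a) = 70*a*p + 73 = 73 + 70*a*p)
s(-195, -194) + (13920 + q(h(12, B(-5)), -85))/(18615 + 5140) = -1/35 + (13920 + (73 + 70*(-85)*((¼)*12)))/(18615 + 5140) = -1/35 + (13920 + (73 + 70*(-85)*3))/23755 = -1/35 + (13920 + (73 - 17850))*(1/23755) = -1/35 + (13920 - 17777)*(1/23755) = -1/35 - 3857*1/23755 = -1/35 - 3857/23755 = -6350/33257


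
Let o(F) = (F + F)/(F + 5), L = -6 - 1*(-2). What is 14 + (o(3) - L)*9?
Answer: 227/4 ≈ 56.750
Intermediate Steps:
L = -4 (L = -6 + 2 = -4)
o(F) = 2*F/(5 + F) (o(F) = (2*F)/(5 + F) = 2*F/(5 + F))
14 + (o(3) - L)*9 = 14 + (2*3/(5 + 3) - 1*(-4))*9 = 14 + (2*3/8 + 4)*9 = 14 + (2*3*(1/8) + 4)*9 = 14 + (3/4 + 4)*9 = 14 + (19/4)*9 = 14 + 171/4 = 227/4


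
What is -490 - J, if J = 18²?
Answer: -814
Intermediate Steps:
J = 324
-490 - J = -490 - 1*324 = -490 - 324 = -814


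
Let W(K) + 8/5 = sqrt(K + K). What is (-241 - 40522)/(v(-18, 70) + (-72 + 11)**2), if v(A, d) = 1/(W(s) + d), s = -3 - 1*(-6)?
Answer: -17718314778852/1617400796419 - 1019075*sqrt(6)/1617400796419 ≈ -10.955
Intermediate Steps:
s = 3 (s = -3 + 6 = 3)
W(K) = -8/5 + sqrt(2)*sqrt(K) (W(K) = -8/5 + sqrt(K + K) = -8/5 + sqrt(2*K) = -8/5 + sqrt(2)*sqrt(K))
v(A, d) = 1/(-8/5 + d + sqrt(6)) (v(A, d) = 1/((-8/5 + sqrt(2)*sqrt(3)) + d) = 1/((-8/5 + sqrt(6)) + d) = 1/(-8/5 + d + sqrt(6)))
(-241 - 40522)/(v(-18, 70) + (-72 + 11)**2) = (-241 - 40522)/(5/(-8 + 5*70 + 5*sqrt(6)) + (-72 + 11)**2) = -40763/(5/(-8 + 350 + 5*sqrt(6)) + (-61)**2) = -40763/(5/(342 + 5*sqrt(6)) + 3721) = -40763/(3721 + 5/(342 + 5*sqrt(6)))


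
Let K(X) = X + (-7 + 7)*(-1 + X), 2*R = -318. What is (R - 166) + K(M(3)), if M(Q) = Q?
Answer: -322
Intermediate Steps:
R = -159 (R = (½)*(-318) = -159)
K(X) = X (K(X) = X + 0*(-1 + X) = X + 0 = X)
(R - 166) + K(M(3)) = (-159 - 166) + 3 = -325 + 3 = -322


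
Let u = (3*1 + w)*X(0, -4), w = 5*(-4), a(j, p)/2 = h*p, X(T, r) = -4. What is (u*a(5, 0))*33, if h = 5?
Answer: 0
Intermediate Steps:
a(j, p) = 10*p (a(j, p) = 2*(5*p) = 10*p)
w = -20
u = 68 (u = (3*1 - 20)*(-4) = (3 - 20)*(-4) = -17*(-4) = 68)
(u*a(5, 0))*33 = (68*(10*0))*33 = (68*0)*33 = 0*33 = 0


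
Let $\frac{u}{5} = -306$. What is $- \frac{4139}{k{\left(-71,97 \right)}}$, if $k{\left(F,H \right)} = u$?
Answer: $\frac{4139}{1530} \approx 2.7052$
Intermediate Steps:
$u = -1530$ ($u = 5 \left(-306\right) = -1530$)
$k{\left(F,H \right)} = -1530$
$- \frac{4139}{k{\left(-71,97 \right)}} = - \frac{4139}{-1530} = \left(-4139\right) \left(- \frac{1}{1530}\right) = \frac{4139}{1530}$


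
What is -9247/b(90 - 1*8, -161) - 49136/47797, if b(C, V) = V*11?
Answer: 50708429/12092641 ≈ 4.1933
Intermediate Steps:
b(C, V) = 11*V
-9247/b(90 - 1*8, -161) - 49136/47797 = -9247/(11*(-161)) - 49136/47797 = -9247/(-1771) - 49136*1/47797 = -9247*(-1/1771) - 49136/47797 = 1321/253 - 49136/47797 = 50708429/12092641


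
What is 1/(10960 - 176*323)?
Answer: -1/45888 ≈ -2.1792e-5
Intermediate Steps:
1/(10960 - 176*323) = 1/(10960 - 56848) = 1/(-45888) = -1/45888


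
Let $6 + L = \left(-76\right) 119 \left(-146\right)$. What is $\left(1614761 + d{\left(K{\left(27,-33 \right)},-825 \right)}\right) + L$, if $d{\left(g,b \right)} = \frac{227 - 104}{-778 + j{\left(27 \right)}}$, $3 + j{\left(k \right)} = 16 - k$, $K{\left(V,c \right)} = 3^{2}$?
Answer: $\frac{774887215}{264} \approx 2.9352 \cdot 10^{6}$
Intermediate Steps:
$K{\left(V,c \right)} = 9$
$j{\left(k \right)} = 13 - k$ ($j{\left(k \right)} = -3 - \left(-16 + k\right) = 13 - k$)
$L = 1320418$ ($L = -6 + \left(-76\right) 119 \left(-146\right) = -6 - -1320424 = -6 + 1320424 = 1320418$)
$d{\left(g,b \right)} = - \frac{41}{264}$ ($d{\left(g,b \right)} = \frac{227 - 104}{-778 + \left(13 - 27\right)} = \frac{123}{-778 + \left(13 - 27\right)} = \frac{123}{-778 - 14} = \frac{123}{-792} = 123 \left(- \frac{1}{792}\right) = - \frac{41}{264}$)
$\left(1614761 + d{\left(K{\left(27,-33 \right)},-825 \right)}\right) + L = \left(1614761 - \frac{41}{264}\right) + 1320418 = \frac{426296863}{264} + 1320418 = \frac{774887215}{264}$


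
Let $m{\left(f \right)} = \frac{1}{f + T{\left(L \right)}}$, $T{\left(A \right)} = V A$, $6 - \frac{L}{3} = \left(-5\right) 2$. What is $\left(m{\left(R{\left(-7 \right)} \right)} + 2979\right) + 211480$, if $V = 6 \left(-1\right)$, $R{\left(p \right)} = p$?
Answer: $\frac{63265404}{295} \approx 2.1446 \cdot 10^{5}$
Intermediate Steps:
$L = 48$ ($L = 18 - 3 \left(\left(-5\right) 2\right) = 18 - -30 = 18 + 30 = 48$)
$V = -6$
$T{\left(A \right)} = - 6 A$
$m{\left(f \right)} = \frac{1}{-288 + f}$ ($m{\left(f \right)} = \frac{1}{f - 288} = \frac{1}{-288 + f}$)
$\left(m{\left(R{\left(-7 \right)} \right)} + 2979\right) + 211480 = \left(\frac{1}{-288 - 7} + 2979\right) + 211480 = \left(\frac{1}{-295} + 2979\right) + 211480 = \left(- \frac{1}{295} + 2979\right) + 211480 = \frac{878804}{295} + 211480 = \frac{63265404}{295}$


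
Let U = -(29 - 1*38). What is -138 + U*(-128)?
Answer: -1290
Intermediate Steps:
U = 9 (U = -(29 - 38) = -1*(-9) = 9)
-138 + U*(-128) = -138 + 9*(-128) = -138 - 1152 = -1290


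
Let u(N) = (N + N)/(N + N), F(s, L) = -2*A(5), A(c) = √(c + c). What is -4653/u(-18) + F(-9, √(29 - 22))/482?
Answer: -4653 - √10/241 ≈ -4653.0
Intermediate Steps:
A(c) = √2*√c (A(c) = √(2*c) = √2*√c)
F(s, L) = -2*√10 (F(s, L) = -2*√2*√5 = -2*√10)
u(N) = 1 (u(N) = (2*N)/((2*N)) = (2*N)*(1/(2*N)) = 1)
-4653/u(-18) + F(-9, √(29 - 22))/482 = -4653/1 - 2*√10/482 = -4653*1 - 2*√10*(1/482) = -4653 - √10/241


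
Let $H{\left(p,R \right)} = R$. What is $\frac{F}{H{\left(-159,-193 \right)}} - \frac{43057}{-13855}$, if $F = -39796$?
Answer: $\frac{559683581}{2674015} \approx 209.3$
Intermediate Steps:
$\frac{F}{H{\left(-159,-193 \right)}} - \frac{43057}{-13855} = - \frac{39796}{-193} - \frac{43057}{-13855} = \left(-39796\right) \left(- \frac{1}{193}\right) - - \frac{43057}{13855} = \frac{39796}{193} + \frac{43057}{13855} = \frac{559683581}{2674015}$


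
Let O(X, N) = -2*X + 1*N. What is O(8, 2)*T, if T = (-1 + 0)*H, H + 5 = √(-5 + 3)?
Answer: -70 + 14*I*√2 ≈ -70.0 + 19.799*I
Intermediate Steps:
H = -5 + I*√2 (H = -5 + √(-5 + 3) = -5 + √(-2) = -5 + I*√2 ≈ -5.0 + 1.4142*I)
O(X, N) = N - 2*X (O(X, N) = -2*X + N = N - 2*X)
T = 5 - I*√2 (T = (-1 + 0)*(-5 + I*√2) = -(-5 + I*√2) = 5 - I*√2 ≈ 5.0 - 1.4142*I)
O(8, 2)*T = (2 - 2*8)*(5 - I*√2) = (2 - 16)*(5 - I*√2) = -14*(5 - I*√2) = -70 + 14*I*√2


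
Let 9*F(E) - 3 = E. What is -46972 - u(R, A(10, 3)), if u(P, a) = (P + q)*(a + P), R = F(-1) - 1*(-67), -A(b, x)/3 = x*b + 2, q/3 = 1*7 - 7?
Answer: -3648037/81 ≈ -45038.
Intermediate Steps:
q = 0 (q = 3*(1*7 - 7) = 3*(7 - 7) = 3*0 = 0)
F(E) = ⅓ + E/9
A(b, x) = -6 - 3*b*x (A(b, x) = -3*(x*b + 2) = -3*(b*x + 2) = -3*(2 + b*x) = -6 - 3*b*x)
R = 605/9 (R = (⅓ + (⅑)*(-1)) - 1*(-67) = (⅓ - ⅑) + 67 = 2/9 + 67 = 605/9 ≈ 67.222)
u(P, a) = P*(P + a) (u(P, a) = (P + 0)*(a + P) = P*(P + a))
-46972 - u(R, A(10, 3)) = -46972 - 605*(605/9 + (-6 - 3*10*3))/9 = -46972 - 605*(605/9 + (-6 - 90))/9 = -46972 - 605*(605/9 - 96)/9 = -46972 - 605*(-259)/(9*9) = -46972 - 1*(-156695/81) = -46972 + 156695/81 = -3648037/81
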